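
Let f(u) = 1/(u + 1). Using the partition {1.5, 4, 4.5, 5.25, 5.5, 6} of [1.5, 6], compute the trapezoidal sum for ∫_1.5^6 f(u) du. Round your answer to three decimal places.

Subinterval widths: 2.5, 0.5, 0.75, 0.25, 0.5.
f(1.5) = 0.4, f(4) = 0.2, f(4.5) = 2/11, f(5.25) = 0.16, f(5.5) = 2/13, f(6) = 1/7.
On each subinterval the trapezoid contributes (Δu_i/2)·[f(u_{i-1}) + f(u_i)].
Sum ≈ 1.087.

1.087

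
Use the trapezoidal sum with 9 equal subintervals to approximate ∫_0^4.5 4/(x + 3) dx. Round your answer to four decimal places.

Δx = (4.5 − 0)/9 = 0.5.
f(0) = 4/3, f(0.5) = 8/7, f(1) = 1, f(1.5) = 8/9, f(2) = 0.8, f(2.5) = 8/11, f(3) = 2/3, f(3.5) = 8/13, f(4) = 4/7, f(4.5) = 8/15.
T_9 = (Δx/2)·[f(x_0) + 2f(x_1) + ... + 2f(x_{8}) + f(x_9)].
Sum ≈ 3.6729.

3.6729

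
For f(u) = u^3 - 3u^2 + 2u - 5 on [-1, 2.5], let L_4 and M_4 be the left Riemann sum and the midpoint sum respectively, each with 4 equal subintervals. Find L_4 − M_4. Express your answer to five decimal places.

L_4 ≈ -23.1396484.
M_4 ≈ -19.1918945.
L_4 − M_4 ≈ -3.94775.

-3.94775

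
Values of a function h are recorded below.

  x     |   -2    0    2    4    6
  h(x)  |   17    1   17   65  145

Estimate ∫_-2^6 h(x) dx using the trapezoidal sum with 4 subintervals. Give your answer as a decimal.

Δx = 2.
T_4 = (2/2)·[17 + 2·1 + 2·17 + 2·65 + 145] = 328.

328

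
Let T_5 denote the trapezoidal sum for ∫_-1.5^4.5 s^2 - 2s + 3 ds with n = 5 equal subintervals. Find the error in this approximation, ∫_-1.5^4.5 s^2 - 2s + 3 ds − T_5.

-1.44

Exact integral: ∫_-1.5^4.5 f(s) ds = 31.5.
T_5 = 32.94.
Error = 31.5 − 32.94 = -1.44.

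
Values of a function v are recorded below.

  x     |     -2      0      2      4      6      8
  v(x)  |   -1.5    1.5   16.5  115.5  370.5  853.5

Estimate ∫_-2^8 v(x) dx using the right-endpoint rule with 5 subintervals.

2715

Δx = 2.
Sum = 2·[1.5 + 16.5 + 115.5 + 370.5 + 853.5] = 2715.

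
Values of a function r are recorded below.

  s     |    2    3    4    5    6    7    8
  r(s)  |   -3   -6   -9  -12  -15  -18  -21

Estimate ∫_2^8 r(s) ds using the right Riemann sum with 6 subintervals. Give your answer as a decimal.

Δs = 1.
Sum = 1·[(-6) + (-9) + (-12) + (-15) + (-18) + (-21)] = -81.

-81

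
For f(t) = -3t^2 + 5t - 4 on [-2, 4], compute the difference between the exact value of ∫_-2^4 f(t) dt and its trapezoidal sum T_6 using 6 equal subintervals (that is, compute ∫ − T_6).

3

Exact integral: ∫_-2^4 f(t) dt = -66.
T_6 = -69.
Error = -66 − (-69) = 3.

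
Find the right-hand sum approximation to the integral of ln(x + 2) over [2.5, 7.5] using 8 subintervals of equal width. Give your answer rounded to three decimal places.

Δx = (7.5 − 2.5)/8 = 0.625.
Right endpoints: 3.125, 3.75, 4.375, 5, 5.625, 6.25, 6.875, 7.5.
f(3.125) ≈ 1.634, f(3.75) ≈ 1.749, f(4.375) ≈ 1.852, f(5) ≈ 1.946, f(5.625) ≈ 2.031, f(6.25) ≈ 2.110, f(6.875) ≈ 2.183, f(7.5) ≈ 2.251.
Sum = Δx · [f(3.125) + f(3.75) + f(4.375) + ...].
Sum ≈ 9.849.

9.849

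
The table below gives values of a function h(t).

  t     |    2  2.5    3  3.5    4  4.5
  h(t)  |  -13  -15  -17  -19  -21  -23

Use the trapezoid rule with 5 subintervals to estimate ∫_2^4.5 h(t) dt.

-45

Δt = 0.5.
T_5 = (0.5/2)·[(-13) + 2·(-15) + 2·(-17) + 2·(-19) + 2·(-21) + (-23)] = -45.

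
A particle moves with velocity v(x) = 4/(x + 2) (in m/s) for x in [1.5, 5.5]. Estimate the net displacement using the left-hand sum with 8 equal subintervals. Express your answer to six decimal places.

3.206249

Δx = (5.5 − 1.5)/8 = 0.5.
Left endpoints: 1.5, 2, 2.5, 3, 3.5, 4, 4.5, 5.
v(1.5) = 8/7, v(2) = 1, v(2.5) = 8/9, v(3) = 0.8, v(3.5) = 8/11, v(4) = 2/3, v(4.5) = 8/13, v(5) = 4/7.
Sum = Δx · [v(1.5) + v(2) + v(2.5) + ...].
Sum ≈ 3.206249.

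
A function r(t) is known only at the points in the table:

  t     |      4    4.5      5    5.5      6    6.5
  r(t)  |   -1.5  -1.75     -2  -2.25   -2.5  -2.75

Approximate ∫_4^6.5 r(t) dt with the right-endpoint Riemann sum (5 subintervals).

-5.625

Δt = 0.5.
Sum = 0.5·[(-1.75) + (-2) + (-2.25) + (-2.5) + (-2.75)] = -5.625.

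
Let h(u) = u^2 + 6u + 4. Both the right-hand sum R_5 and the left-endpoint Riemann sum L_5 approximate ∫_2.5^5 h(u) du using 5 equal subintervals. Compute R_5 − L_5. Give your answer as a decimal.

R_5 = 111.25.
L_5 = 94.375.
R_5 − L_5 = 16.875.

16.875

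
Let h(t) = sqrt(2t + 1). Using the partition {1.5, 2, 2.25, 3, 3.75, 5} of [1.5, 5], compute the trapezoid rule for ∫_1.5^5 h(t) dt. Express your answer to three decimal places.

Subinterval widths: 0.5, 0.25, 0.75, 0.75, 1.25.
h(1.5) ≈ 2.000, h(2) ≈ 2.236, h(2.25) ≈ 2.345, h(3) ≈ 2.646, h(3.75) ≈ 2.915, h(5) ≈ 3.317.
On each subinterval the trapezoid contributes (Δt_i/2)·[h(t_{i-1}) + h(t_i)].
Sum ≈ 9.484.

9.484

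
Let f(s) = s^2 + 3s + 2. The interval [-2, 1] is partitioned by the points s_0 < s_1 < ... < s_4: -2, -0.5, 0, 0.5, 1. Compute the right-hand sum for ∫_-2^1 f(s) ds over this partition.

7

Subinterval widths: 1.5, 0.5, 0.5, 0.5.
Right endpoints: -0.5, 0, 0.5, 1.
f(-0.5) = 0.75, f(0) = 2, f(0.5) = 3.75, f(1) = 6.
Sum = Σ Δs_i · f(s_i).
Sum = 7.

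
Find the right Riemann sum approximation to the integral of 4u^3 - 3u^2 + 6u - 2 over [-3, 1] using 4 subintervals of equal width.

Δu = (1 − (-3))/4 = 1.
Right endpoints: -2, -1, 0, 1.
f(-2) = -58, f(-1) = -15, f(0) = -2, f(1) = 5.
Sum = Δu · [f(-2) + f(-1) + f(0) + f(1)].
Sum = -70.

-70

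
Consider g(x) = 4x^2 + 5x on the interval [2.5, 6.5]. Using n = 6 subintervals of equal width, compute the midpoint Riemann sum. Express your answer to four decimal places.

Δx = (6.5 − 2.5)/6 = 2/3.
Midpoints: 17/6, 3.5, 25/6, 29/6, 5.5, 37/6.
g(17/6) = 833/18, g(3.5) = 66.5, g(25/6) = 1625/18, g(29/6) = 2117/18, g(5.5) = 148.5, g(37/6) = 3293/18.
Sum = Δx · [g(17/6) + g(3.5) + g(25/6) + ...].
Sum ≈ 434.7407.

434.7407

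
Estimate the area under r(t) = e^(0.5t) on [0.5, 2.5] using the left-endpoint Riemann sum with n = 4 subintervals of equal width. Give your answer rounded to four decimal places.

Δt = (2.5 − 0.5)/4 = 0.5.
Left endpoints: 0.5, 1, 1.5, 2.
r(0.5) ≈ 1.2840, r(1) ≈ 1.6487, r(1.5) ≈ 2.1170, r(2) ≈ 2.7183.
Sum = Δt · [r(0.5) + r(1) + r(1.5) + r(2)].
Sum ≈ 3.8840.

3.8840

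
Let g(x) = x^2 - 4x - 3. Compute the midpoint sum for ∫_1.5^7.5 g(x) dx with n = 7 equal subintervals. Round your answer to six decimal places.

Δx = (7.5 − 1.5)/7 = 6/7.
Midpoints: 27/14, 39/14, 51/14, 4.5, 75/14, 87/14, 99/14.
g(27/14) = -1371/196, g(39/14) = -1251/196, g(51/14) = -843/196, g(4.5) = -0.75, g(75/14) = 837/196, g(87/14) = 2109/196, g(99/14) = 3669/196.
Sum = Δx · [g(27/14) + g(39/14) + g(51/14) + ...].
Sum ≈ 13.132653.

13.132653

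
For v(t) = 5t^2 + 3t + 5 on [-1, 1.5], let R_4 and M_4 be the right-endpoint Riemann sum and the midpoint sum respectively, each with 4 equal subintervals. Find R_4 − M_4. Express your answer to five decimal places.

5.51758

R_4 = 26.77734375.
M_4 ≈ 21.2597656.
R_4 − M_4 ≈ 5.51758.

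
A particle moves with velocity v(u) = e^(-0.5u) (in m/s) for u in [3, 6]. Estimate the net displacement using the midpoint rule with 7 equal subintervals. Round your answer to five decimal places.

Δu = (6 − 3)/7 = 3/7.
Midpoints: 45/14, 51/14, 57/14, 4.5, 69/14, 75/14, 81/14.
v(45/14) ≈ 0.20046, v(51/14) ≈ 0.16179, v(57/14) ≈ 0.13059, v(4.5) ≈ 0.10540, v(69/14) ≈ 0.08507, v(75/14) ≈ 0.06866, v(81/14) ≈ 0.05542.
Sum = Δu · [v(45/14) + v(51/14) + v(57/14) + ...].
Sum ≈ 0.34602.

0.34602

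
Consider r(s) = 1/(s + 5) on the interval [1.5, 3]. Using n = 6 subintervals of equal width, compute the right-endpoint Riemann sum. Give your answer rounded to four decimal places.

0.2041

Δs = (3 − 1.5)/6 = 0.25.
Right endpoints: 1.75, 2, 2.25, 2.5, 2.75, 3.
r(1.75) = 4/27, r(2) = 1/7, r(2.25) = 4/29, r(2.5) = 2/15, r(2.75) = 4/31, r(3) = 0.125.
Sum = Δs · [r(1.75) + r(2) + r(2.25) + ...].
Sum ≈ 0.2041.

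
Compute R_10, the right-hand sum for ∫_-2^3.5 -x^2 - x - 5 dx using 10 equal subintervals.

Δx = (3.5 − (-2))/10 = 0.55.
Right endpoints: -1.45, -0.9, -0.35, 0.2, 0.75, 1.3, 1.85, 2.4, 2.95, 3.5.
f(-1.45) = -5.6525, f(-0.9) = -4.91, f(-0.35) = -4.7725, f(0.2) = -5.24, f(0.75) = -6.3125, f(1.3) = -7.99, f(1.85) = -10.2725, f(2.4) = -13.16, f(2.95) = -16.6525, f(3.5) = -20.75.
Sum = Δx · [f(-1.45) + f(-0.9) + f(-0.35) + ...].
Sum = -52.641875.

-52.641875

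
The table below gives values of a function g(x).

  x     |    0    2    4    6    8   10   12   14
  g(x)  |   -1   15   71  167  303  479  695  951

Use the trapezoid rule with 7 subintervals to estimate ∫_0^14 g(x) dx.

4410

Δx = 2.
T_7 = (2/2)·[(-1) + 2·15 + 2·71 + 2·167 + 2·303 + 2·479 + 2·695 + 951] = 4410.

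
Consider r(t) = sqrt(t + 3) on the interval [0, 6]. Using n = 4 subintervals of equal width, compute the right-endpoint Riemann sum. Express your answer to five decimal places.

Δt = (6 − 0)/4 = 1.5.
Right endpoints: 1.5, 3, 4.5, 6.
r(1.5) ≈ 2.12132, r(3) ≈ 2.44949, r(4.5) ≈ 2.73861, r(6) ≈ 3.00000.
Sum = Δt · [r(1.5) + r(3) + r(4.5) + r(6)].
Sum ≈ 15.46413.

15.46413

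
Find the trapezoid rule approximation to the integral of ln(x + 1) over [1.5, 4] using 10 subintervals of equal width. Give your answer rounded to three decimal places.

Δx = (4 − 1.5)/10 = 0.25.
f(1.5) ≈ 0.916, f(1.75) ≈ 1.012, f(2) ≈ 1.099, f(2.25) ≈ 1.179, f(2.5) ≈ 1.253, f(2.75) ≈ 1.322, f(3) ≈ 1.386, f(3.25) ≈ 1.447, f(3.5) ≈ 1.504, f(3.75) ≈ 1.558, f(4) ≈ 1.609.
T_10 = (Δx/2)·[f(x_0) + 2f(x_1) + ... + 2f(x_{9}) + f(x_10)].
Sum ≈ 3.255.

3.255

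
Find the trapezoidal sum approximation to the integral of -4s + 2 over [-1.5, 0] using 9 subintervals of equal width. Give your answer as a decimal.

7.5

Δs = (0 − (-1.5))/9 = 1/6.
f(-1.5) = 8, f(-4/3) = 22/3, f(-7/6) = 20/3, f(-1) = 6, f(-5/6) = 16/3, f(-2/3) = 14/3, f(-0.5) = 4, f(-1/3) = 10/3, f(-1/6) = 8/3, f(0) = 2.
T_9 = (Δs/2)·[f(s_0) + 2f(s_1) + ... + 2f(s_{8}) + f(s_9)].
Sum = 7.5.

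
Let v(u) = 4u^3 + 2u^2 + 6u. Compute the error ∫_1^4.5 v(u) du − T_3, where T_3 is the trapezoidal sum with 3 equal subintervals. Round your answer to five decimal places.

-27.78935

Exact integral: ∫_1^4.5 v(u) du ≈ 526.8958333.
T_3 ≈ 554.6851852.
Error ≈ 526.8958333 − 554.6851852 ≈ -27.78935.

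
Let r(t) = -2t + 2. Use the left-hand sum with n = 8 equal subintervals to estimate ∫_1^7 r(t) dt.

Δt = (7 − 1)/8 = 0.75.
Left endpoints: 1, 1.75, 2.5, 3.25, 4, 4.75, 5.5, 6.25.
r(1) = 0, r(1.75) = -1.5, r(2.5) = -3, r(3.25) = -4.5, r(4) = -6, r(4.75) = -7.5, r(5.5) = -9, r(6.25) = -10.5.
Sum = Δt · [r(1) + r(1.75) + r(2.5) + ...].
Sum = -31.5.

-31.5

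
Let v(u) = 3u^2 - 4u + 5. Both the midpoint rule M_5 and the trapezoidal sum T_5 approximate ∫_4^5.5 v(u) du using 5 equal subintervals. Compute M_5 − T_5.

-0.10125

M_5 = 81.34125.
T_5 = 81.4425.
M_5 − T_5 = -0.10125.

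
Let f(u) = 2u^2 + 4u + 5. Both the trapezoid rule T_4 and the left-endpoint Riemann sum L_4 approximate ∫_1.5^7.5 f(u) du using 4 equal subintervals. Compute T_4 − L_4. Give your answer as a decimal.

T_4 = 421.5.
L_4 = 322.5.
T_4 − L_4 = 99.

99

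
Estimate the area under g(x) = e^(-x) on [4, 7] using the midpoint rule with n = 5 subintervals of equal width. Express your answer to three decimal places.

Δx = (7 − 4)/5 = 0.6.
Midpoints: 4.3, 4.9, 5.5, 6.1, 6.7.
g(4.3) ≈ 0.014, g(4.9) ≈ 0.007, g(5.5) ≈ 0.004, g(6.1) ≈ 0.002, g(6.7) ≈ 0.001.
Sum = Δx · [g(4.3) + g(4.9) + g(5.5) + g(6.1) + g(6.7)].
Sum ≈ 0.017.

0.017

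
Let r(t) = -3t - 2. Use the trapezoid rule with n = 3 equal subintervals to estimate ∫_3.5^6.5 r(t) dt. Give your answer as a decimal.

Δt = (6.5 − 3.5)/3 = 1.
r(3.5) = -12.5, r(4.5) = -15.5, r(5.5) = -18.5, r(6.5) = -21.5.
T_3 = (Δt/2)·[r(t_0) + 2r(t_1) + 2r(t_2) + r(t_3)].
Sum = -51.

-51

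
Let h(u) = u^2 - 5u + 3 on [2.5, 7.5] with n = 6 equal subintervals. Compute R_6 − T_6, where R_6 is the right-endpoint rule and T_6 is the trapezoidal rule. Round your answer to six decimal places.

10.416667

R_6 ≈ 36.41203704.
T_6 ≈ 25.99537037.
R_6 − T_6 ≈ 10.416667.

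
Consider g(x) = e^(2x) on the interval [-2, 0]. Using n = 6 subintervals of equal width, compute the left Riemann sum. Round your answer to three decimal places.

Δx = (0 − (-2))/6 = 1/3.
Left endpoints: -2, -5/3, -4/3, -1, -2/3, -1/3.
g(-2) ≈ 0.018, g(-5/3) ≈ 0.036, g(-4/3) ≈ 0.069, g(-1) ≈ 0.135, g(-2/3) ≈ 0.264, g(-1/3) ≈ 0.513.
Sum = Δx · [g(-2) + g(-5/3) + g(-4/3) + ...].
Sum ≈ 0.345.

0.345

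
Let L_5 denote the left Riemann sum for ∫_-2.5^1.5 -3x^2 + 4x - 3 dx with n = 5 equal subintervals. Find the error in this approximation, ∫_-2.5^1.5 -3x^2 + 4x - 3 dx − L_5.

12.48

Exact integral: ∫_-2.5^1.5 f(x) dx = -39.
L_5 = -51.48.
Error = -39 − (-51.48) = 12.48.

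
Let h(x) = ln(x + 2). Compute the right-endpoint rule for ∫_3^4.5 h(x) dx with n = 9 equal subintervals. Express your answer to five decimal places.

Δx = (4.5 − 3)/9 = 1/6.
Right endpoints: 19/6, 10/3, 3.5, 11/3, 23/6, 4, 25/6, 13/3, 4.5.
h(19/6) ≈ 1.64223, h(10/3) ≈ 1.67398, h(3.5) ≈ 1.70475, h(11/3) ≈ 1.73460, h(23/6) ≈ 1.76359, h(4) ≈ 1.79176, h(25/6) ≈ 1.81916, h(13/3) ≈ 1.84583, h(4.5) ≈ 1.87180.
Sum = Δx · [h(19/6) + h(10/3) + h(3.5) + ...].
Sum ≈ 2.64128.

2.64128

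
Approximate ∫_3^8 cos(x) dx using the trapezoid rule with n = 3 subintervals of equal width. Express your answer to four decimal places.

0.6422

Δx = (8 − 3)/3 = 5/3.
f(3) ≈ -0.9900, f(14/3) ≈ -0.0457, f(19/3) ≈ 0.9987, f(8) ≈ -0.1455.
T_3 = (Δx/2)·[f(x_0) + 2f(x_1) + 2f(x_2) + f(x_3)].
Sum ≈ 0.6422.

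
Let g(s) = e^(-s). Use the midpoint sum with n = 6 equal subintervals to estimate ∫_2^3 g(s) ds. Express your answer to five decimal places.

Δs = (3 − 2)/6 = 1/6.
Midpoints: 25/12, 2.25, 29/12, 31/12, 2.75, 35/12.
g(25/12) ≈ 0.12451, g(2.25) ≈ 0.10540, g(29/12) ≈ 0.08922, g(31/12) ≈ 0.07552, g(2.75) ≈ 0.06393, g(35/12) ≈ 0.05411.
Sum = Δs · [g(25/12) + g(2.25) + g(29/12) + ...].
Sum ≈ 0.08545.

0.08545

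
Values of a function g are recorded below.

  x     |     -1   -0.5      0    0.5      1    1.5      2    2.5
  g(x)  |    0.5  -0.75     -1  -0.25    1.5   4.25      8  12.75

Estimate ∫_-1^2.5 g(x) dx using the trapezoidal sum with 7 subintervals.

9.1875

Δx = 0.5.
T_7 = (0.5/2)·[0.5 + 2·(-0.75) + 2·(-1) + 2·(-0.25) + 2·1.5 + 2·4.25 + 2·8 + 12.75] = 9.1875.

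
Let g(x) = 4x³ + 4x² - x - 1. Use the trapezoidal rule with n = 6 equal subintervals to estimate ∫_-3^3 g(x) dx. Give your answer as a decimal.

70

Δx = (3 − (-3))/6 = 1.
g(-3) = -70, g(-2) = -15, g(-1) = 0, g(0) = -1, g(1) = 6, g(2) = 45, g(3) = 140.
T_6 = (Δx/2)·[g(x_0) + 2g(x_1) + ... + 2g(x_{5}) + g(x_6)].
Sum = 70.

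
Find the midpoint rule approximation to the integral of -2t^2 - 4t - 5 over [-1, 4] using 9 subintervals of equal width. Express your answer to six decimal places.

Δt = (4 − (-1))/9 = 5/9.
Midpoints: -13/18, -1/6, 7/18, 17/18, 1.5, 37/18, 47/18, 19/6, 67/18.
f(-13/18) = -511/162, f(-1/6) = -79/18, f(7/18) = -1111/162, f(17/18) = -1711/162, f(1.5) = -15.5, f(37/18) = -3511/162, f(47/18) = -4711/162, f(19/6) = -679/18, f(67/18) = -7711/162.
Sum = Δt · [f(-13/18) + f(-1/6) + f(7/18) + ...].
Sum ≈ -98.076132.

-98.076132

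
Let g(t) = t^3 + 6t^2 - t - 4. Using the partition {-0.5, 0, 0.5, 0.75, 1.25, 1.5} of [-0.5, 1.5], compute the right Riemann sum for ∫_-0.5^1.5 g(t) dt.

2.20703125

Subinterval widths: 0.5, 0.5, 0.25, 0.5, 0.25.
Right endpoints: 0, 0.5, 0.75, 1.25, 1.5.
g(0) = -4, g(0.5) = -2.875, g(0.75) = -0.953125, g(1.25) = 6.078125, g(1.5) = 11.375.
Sum = Σ Δt_i · g(t_i).
Sum = 2.20703125.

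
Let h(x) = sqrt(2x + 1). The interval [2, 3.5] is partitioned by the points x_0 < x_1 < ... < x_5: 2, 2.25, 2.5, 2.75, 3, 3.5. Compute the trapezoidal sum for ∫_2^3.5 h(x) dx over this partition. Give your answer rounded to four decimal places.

3.8148

Subinterval widths: 0.25, 0.25, 0.25, 0.25, 0.5.
h(2) ≈ 2.2361, h(2.25) ≈ 2.3452, h(2.5) ≈ 2.4495, h(2.75) ≈ 2.5495, h(3) ≈ 2.6458, h(3.5) ≈ 2.8284.
On each subinterval the trapezoid contributes (Δx_i/2)·[h(x_{i-1}) + h(x_i)].
Sum ≈ 3.8148.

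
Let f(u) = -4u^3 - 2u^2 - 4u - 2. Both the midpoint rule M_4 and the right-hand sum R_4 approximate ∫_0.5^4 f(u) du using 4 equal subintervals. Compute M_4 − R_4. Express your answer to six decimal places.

151.115234

M_4 ≈ -330.54492188.
R_4 = -481.66015625.
M_4 − R_4 ≈ 151.115234.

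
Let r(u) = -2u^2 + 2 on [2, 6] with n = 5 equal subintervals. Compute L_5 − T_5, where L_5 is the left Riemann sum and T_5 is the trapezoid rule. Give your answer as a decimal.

L_5 = -105.92.
T_5 = -131.52.
L_5 − T_5 = 25.6.

25.6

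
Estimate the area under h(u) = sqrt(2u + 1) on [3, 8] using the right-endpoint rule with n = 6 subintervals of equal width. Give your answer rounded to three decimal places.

17.799

Δu = (8 − 3)/6 = 5/6.
Right endpoints: 23/6, 14/3, 5.5, 19/3, 43/6, 8.
h(23/6) ≈ 2.944, h(14/3) ≈ 3.215, h(5.5) ≈ 3.464, h(19/3) ≈ 3.697, h(43/6) ≈ 3.916, h(8) ≈ 4.123.
Sum = Δu · [h(23/6) + h(14/3) + h(5.5) + ...].
Sum ≈ 17.799.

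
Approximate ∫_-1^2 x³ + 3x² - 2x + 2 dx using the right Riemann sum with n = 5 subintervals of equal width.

Δx = (2 − (-1))/5 = 0.6.
Right endpoints: -0.4, 0.2, 0.8, 1.4, 2.
f(-0.4) = 3.216, f(0.2) = 1.728, f(0.8) = 2.832, f(1.4) = 7.824, f(2) = 18.
Sum = Δx · [f(-0.4) + f(0.2) + f(0.8) + f(1.4) + f(2)].
Sum = 20.16.

20.16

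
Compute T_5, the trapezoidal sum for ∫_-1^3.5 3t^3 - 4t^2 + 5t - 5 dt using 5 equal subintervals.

63.32625

Δt = (3.5 − (-1))/5 = 0.9.
f(-1) = -17, f(-0.1) = -5.543, f(0.8) = -2.024, f(1.7) = 6.679, f(2.6) = 33.688, f(3.5) = 92.125.
T_5 = (Δt/2)·[f(t_0) + 2f(t_1) + ... + 2f(t_{4}) + f(t_5)].
Sum = 63.32625.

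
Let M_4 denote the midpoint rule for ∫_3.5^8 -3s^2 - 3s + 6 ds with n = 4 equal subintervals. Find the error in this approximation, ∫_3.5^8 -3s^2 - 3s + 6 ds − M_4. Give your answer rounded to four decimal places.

Exact integral: ∫_3.5^8 f(s) ds = -519.75.
M_4 ≈ -518.326172.
Error ≈ -519.75 − (-518.326172) ≈ -1.4238.

-1.4238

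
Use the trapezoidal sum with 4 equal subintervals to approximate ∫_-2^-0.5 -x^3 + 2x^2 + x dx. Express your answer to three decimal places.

Δx = (-0.5 − (-2))/4 = 0.375.
f(-2) = 14, f(-1.625) = 4069/512, f(-1.25) = 3.828125, f(-0.875) = 679/512, f(-0.5) = 0.125.
T_4 = (Δx/2)·[f(x_0) + 2f(x_1) + 2f(x_2) + 2f(x_3) + f(x_4)].
Sum ≈ 7.562.

7.562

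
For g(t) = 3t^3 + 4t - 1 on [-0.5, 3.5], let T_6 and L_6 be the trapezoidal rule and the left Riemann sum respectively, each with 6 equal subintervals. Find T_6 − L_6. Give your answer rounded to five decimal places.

48.33333

T_6 = 136.5.
L_6 ≈ 88.1666667.
T_6 − L_6 ≈ 48.33333.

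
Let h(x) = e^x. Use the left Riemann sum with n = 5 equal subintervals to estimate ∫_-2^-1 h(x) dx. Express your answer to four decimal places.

Δx = (-1 − (-2))/5 = 0.2.
Left endpoints: -2, -1.8, -1.6, -1.4, -1.2.
h(-2) ≈ 0.1353, h(-1.8) ≈ 0.1653, h(-1.6) ≈ 0.2019, h(-1.4) ≈ 0.2466, h(-1.2) ≈ 0.3012.
Sum = Δx · [h(-2) + h(-1.8) + h(-1.6) + h(-1.4) + h(-1.2)].
Sum ≈ 0.2101.

0.2101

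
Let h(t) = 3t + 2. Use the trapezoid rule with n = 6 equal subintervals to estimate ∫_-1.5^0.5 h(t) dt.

Δt = (0.5 − (-1.5))/6 = 1/3.
h(-1.5) = -2.5, h(-7/6) = -1.5, h(-5/6) = -0.5, h(-0.5) = 0.5, h(-1/6) = 1.5, h(1/6) = 2.5, h(0.5) = 3.5.
T_6 = (Δt/2)·[h(t_0) + 2h(t_1) + ... + 2h(t_{5}) + h(t_6)].
Sum = 1.

1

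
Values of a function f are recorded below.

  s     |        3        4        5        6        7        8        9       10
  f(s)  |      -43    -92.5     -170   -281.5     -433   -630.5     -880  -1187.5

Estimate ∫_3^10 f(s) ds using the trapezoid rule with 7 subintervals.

-3102.75

Δs = 1.
T_7 = (1/2)·[(-43) + 2·(-92.5) + 2·(-170) + 2·(-281.5) + 2·(-433) + 2·(-630.5) + 2·(-880) + (-1187.5)] = -3102.75.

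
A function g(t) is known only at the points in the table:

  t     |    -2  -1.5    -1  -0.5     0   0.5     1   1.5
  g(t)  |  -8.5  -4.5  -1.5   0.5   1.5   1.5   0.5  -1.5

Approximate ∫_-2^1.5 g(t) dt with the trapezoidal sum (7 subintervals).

-3.5

Δt = 0.5.
T_7 = (0.5/2)·[(-8.5) + 2·(-4.5) + 2·(-1.5) + 2·0.5 + 2·1.5 + 2·1.5 + 2·0.5 + (-1.5)] = -3.5.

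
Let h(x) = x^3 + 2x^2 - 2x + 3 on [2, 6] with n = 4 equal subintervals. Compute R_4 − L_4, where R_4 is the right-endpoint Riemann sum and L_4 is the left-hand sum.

264

R_4 = 580.
L_4 = 316.
R_4 − L_4 = 264.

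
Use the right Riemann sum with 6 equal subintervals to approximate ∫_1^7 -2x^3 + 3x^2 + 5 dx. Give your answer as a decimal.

-1119

Δx = (7 − 1)/6 = 1.
Right endpoints: 2, 3, 4, 5, 6, 7.
f(2) = 1, f(3) = -22, f(4) = -75, f(5) = -170, f(6) = -319, f(7) = -534.
Sum = Δx · [f(2) + f(3) + f(4) + ...].
Sum = -1119.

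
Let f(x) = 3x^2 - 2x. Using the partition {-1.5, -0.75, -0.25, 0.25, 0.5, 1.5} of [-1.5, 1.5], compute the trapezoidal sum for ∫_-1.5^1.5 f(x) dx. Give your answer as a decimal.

7.59375

Subinterval widths: 0.75, 0.5, 0.5, 0.25, 1.
f(-1.5) = 9.75, f(-0.75) = 3.1875, f(-0.25) = 0.6875, f(0.25) = -0.3125, f(0.5) = -0.25, f(1.5) = 3.75.
On each subinterval the trapezoid contributes (Δx_i/2)·[f(x_{i-1}) + f(x_i)].
Sum = 7.59375.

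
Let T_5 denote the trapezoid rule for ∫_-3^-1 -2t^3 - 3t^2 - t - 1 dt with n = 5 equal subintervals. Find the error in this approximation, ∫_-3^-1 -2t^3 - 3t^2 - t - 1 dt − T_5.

-0.48

Exact integral: ∫_-3^-1 f(t) dt = 16.
T_5 = 16.48.
Error = 16 − 16.48 = -0.48.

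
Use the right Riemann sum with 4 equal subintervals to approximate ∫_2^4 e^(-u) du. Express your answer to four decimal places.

Δu = (4 − 2)/4 = 0.5.
Right endpoints: 2.5, 3, 3.5, 4.
f(2.5) ≈ 0.0821, f(3) ≈ 0.0498, f(3.5) ≈ 0.0302, f(4) ≈ 0.0183.
Sum = Δu · [f(2.5) + f(3) + f(3.5) + f(4)].
Sum ≈ 0.0902.

0.0902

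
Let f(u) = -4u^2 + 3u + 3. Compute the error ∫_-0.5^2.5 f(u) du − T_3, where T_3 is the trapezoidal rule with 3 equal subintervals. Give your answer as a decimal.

2

Exact integral: ∫_-0.5^2.5 f(u) du = -3.
T_3 = -5.
Error = -3 − (-5) = 2.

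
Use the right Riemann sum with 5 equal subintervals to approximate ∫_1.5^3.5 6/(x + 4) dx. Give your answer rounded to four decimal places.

Δx = (3.5 − 1.5)/5 = 0.4.
Right endpoints: 1.9, 2.3, 2.7, 3.1, 3.5.
f(1.9) = 60/59, f(2.3) = 20/21, f(2.7) = 60/67, f(3.1) = 60/71, f(3.5) = 0.8.
Sum = Δx · [f(1.9) + f(2.3) + f(2.7) + f(3.1) + f(3.5)].
Sum ≈ 1.8040.

1.8040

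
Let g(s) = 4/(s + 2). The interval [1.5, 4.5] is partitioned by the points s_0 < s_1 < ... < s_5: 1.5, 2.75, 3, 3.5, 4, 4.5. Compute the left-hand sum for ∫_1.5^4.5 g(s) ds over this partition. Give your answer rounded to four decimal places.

Subinterval widths: 1.25, 0.25, 0.5, 0.5, 0.5.
Left endpoints: 1.5, 2.75, 3, 3.5, 4.
g(1.5) = 8/7, g(2.75) = 16/19, g(3) = 0.8, g(3.5) = 8/11, g(4) = 2/3.
Sum = Σ Δs_i · g(s_i).
Sum ≈ 2.7361.

2.7361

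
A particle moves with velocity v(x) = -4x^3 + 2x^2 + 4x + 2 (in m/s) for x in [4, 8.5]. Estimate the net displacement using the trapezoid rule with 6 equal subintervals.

Δx = (8.5 − 4)/6 = 0.75.
v(4) = -206, v(4.75) = -362.5625, v(5.5) = -581, v(6.25) = -871.4375, v(7) = -1244, v(7.75) = -1708.8125, v(8.5) = -2276.
T_6 = (Δx/2)·[v(x_0) + 2v(x_1) + ... + 2v(x_{5}) + v(x_6)].
Sum = -4506.609375.

-4506.609375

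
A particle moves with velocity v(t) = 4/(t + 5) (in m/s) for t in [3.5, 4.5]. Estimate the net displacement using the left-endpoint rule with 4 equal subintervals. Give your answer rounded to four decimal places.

Δt = (4.5 − 3.5)/4 = 0.25.
Left endpoints: 3.5, 3.75, 4, 4.25.
v(3.5) = 8/17, v(3.75) = 16/35, v(4) = 4/9, v(4.25) = 16/37.
Sum = Δt · [v(3.5) + v(3.75) + v(4) + v(4.25)].
Sum ≈ 0.4512.

0.4512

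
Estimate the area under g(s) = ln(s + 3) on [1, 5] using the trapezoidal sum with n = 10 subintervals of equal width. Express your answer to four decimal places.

7.0887

Δs = (5 − 1)/10 = 0.4.
g(1) ≈ 1.3863, g(1.4) ≈ 1.4816, g(1.8) ≈ 1.5686, g(2.2) ≈ 1.6487, g(2.6) ≈ 1.7228, g(3) ≈ 1.7918, g(3.4) ≈ 1.8563, g(3.8) ≈ 1.9169, g(4.2) ≈ 1.9741, g(4.6) ≈ 2.0281, g(5) ≈ 2.0794.
T_10 = (Δs/2)·[g(s_0) + 2g(s_1) + ... + 2g(s_{9}) + g(s_10)].
Sum ≈ 7.0887.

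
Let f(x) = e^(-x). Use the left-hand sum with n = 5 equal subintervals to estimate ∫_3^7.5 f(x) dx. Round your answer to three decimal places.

Δx = (7.5 − 3)/5 = 0.9.
Left endpoints: 3, 3.9, 4.8, 5.7, 6.6.
f(3) ≈ 0.050, f(3.9) ≈ 0.020, f(4.8) ≈ 0.008, f(5.7) ≈ 0.003, f(6.6) ≈ 0.001.
Sum = Δx · [f(3) + f(3.9) + f(4.8) + f(5.7) + f(6.6)].
Sum ≈ 0.075.

0.075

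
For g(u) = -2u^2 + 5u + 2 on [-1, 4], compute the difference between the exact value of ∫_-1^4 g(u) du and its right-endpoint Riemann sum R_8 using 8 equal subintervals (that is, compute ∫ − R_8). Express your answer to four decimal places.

Exact integral: ∫_-1^4 g(u) du ≈ 4.166667.
R_8 = 1.953125.
Error ≈ 4.166667 − 1.953125 ≈ 2.2135.

2.2135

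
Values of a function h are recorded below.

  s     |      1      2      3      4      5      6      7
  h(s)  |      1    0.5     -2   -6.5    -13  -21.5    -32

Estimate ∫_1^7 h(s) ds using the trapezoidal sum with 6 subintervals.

Δs = 1.
T_6 = (1/2)·[1 + 2·0.5 + 2·(-2) + 2·(-6.5) + 2·(-13) + 2·(-21.5) + (-32)] = -58.

-58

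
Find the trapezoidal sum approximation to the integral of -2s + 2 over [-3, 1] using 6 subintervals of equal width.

16

Δs = (1 − (-3))/6 = 2/3.
f(-3) = 8, f(-7/3) = 20/3, f(-5/3) = 16/3, f(-1) = 4, f(-1/3) = 8/3, f(1/3) = 4/3, f(1) = 0.
T_6 = (Δs/2)·[f(s_0) + 2f(s_1) + ... + 2f(s_{5}) + f(s_6)].
Sum = 16.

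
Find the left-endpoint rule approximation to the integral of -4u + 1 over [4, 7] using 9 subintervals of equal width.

Δu = (7 − 4)/9 = 1/3.
Left endpoints: 4, 13/3, 14/3, 5, 16/3, 17/3, 6, 19/3, 20/3.
f(4) = -15, f(13/3) = -49/3, f(14/3) = -53/3, f(5) = -19, f(16/3) = -61/3, f(17/3) = -65/3, f(6) = -23, f(19/3) = -73/3, f(20/3) = -77/3.
Sum = Δu · [f(4) + f(13/3) + f(14/3) + ...].
Sum = -61.

-61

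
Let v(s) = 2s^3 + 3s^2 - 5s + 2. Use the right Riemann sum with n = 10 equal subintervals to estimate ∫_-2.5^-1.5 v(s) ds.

7.61

Δs = (-1.5 − (-2.5))/10 = 0.1.
Right endpoints: -2.4, -2.3, -2.2, -2.1, -2, -1.9, -1.8, -1.7, -1.6, -1.5.
v(-2.4) = 3.632, v(-2.3) = 5.036, v(-2.2) = 6.224, v(-2.1) = 7.208, v(-2) = 8, v(-1.9) = 8.612, v(-1.8) = 9.056, v(-1.7) = 9.344, v(-1.6) = 9.488, v(-1.5) = 9.5.
Sum = Δs · [v(-2.4) + v(-2.3) + v(-2.2) + ...].
Sum = 7.61.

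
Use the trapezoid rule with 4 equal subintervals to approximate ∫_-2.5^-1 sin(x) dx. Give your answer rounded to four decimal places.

-1.3257

Δx = (-1 − (-2.5))/4 = 0.375.
f(-2.5) ≈ -0.5985, f(-2.125) ≈ -0.8503, f(-1.75) ≈ -0.9840, f(-1.375) ≈ -0.9809, f(-1) ≈ -0.8415.
T_4 = (Δx/2)·[f(x_0) + 2f(x_1) + 2f(x_2) + 2f(x_3) + f(x_4)].
Sum ≈ -1.3257.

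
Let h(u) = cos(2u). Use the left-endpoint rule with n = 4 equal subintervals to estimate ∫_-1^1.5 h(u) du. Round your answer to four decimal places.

0.6343

Δu = (1.5 − (-1))/4 = 0.625.
Left endpoints: -1, -0.375, 0.25, 0.875.
h(-1) ≈ -0.4161, h(-0.375) ≈ 0.7317, h(0.25) ≈ 0.8776, h(0.875) ≈ -0.1782.
Sum = Δu · [h(-1) + h(-0.375) + h(0.25) + h(0.875)].
Sum ≈ 0.6343.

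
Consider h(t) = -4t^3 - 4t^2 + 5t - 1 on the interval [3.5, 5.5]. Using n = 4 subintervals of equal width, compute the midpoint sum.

-884.25

Δt = (5.5 − 3.5)/4 = 0.5.
Midpoints: 3.75, 4.25, 4.75, 5.25.
h(3.75) = -249.4375, h(4.25) = -359.0625, h(4.75) = -496.1875, h(5.25) = -663.8125.
Sum = Δt · [h(3.75) + h(4.25) + h(4.75) + h(5.25)].
Sum = -884.25.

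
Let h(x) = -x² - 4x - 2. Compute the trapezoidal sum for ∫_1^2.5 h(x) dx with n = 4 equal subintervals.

Δx = (2.5 − 1)/4 = 0.375.
h(1) = -7, h(1.375) = -9.390625, h(1.75) = -12.0625, h(2.125) = -15.015625, h(2.5) = -18.25.
T_4 = (Δx/2)·[h(x_0) + 2h(x_1) + 2h(x_2) + 2h(x_3) + h(x_4)].
Sum = -18.41015625.

-18.41015625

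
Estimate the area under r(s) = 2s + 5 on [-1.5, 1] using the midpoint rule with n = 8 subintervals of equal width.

Δs = (1 − (-1.5))/8 = 0.3125.
Midpoints: -1.34375, -1.03125, -0.71875, -0.40625, -0.09375, 0.21875, 0.53125, 0.84375.
r(-1.34375) = 2.3125, r(-1.03125) = 2.9375, r(-0.71875) = 3.5625, r(-0.40625) = 4.1875, r(-0.09375) = 4.8125, r(0.21875) = 5.4375, r(0.53125) = 6.0625, r(0.84375) = 6.6875.
Sum = Δs · [r(-1.34375) + r(-1.03125) + r(-0.71875) + ...].
Sum = 11.25.

11.25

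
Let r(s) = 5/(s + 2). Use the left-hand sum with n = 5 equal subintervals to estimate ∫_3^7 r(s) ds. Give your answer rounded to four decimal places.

Δs = (7 − 3)/5 = 0.8.
Left endpoints: 3, 3.8, 4.6, 5.4, 6.2.
r(3) = 1, r(3.8) = 25/29, r(4.6) = 25/33, r(5.4) = 25/37, r(6.2) = 25/41.
Sum = Δs · [r(3) + r(3.8) + r(4.6) + r(5.4) + r(6.2)].
Sum ≈ 3.1241.

3.1241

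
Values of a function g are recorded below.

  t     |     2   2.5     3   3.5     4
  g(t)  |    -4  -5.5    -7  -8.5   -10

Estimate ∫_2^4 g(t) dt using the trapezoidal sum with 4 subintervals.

Δt = 0.5.
T_4 = (0.5/2)·[(-4) + 2·(-5.5) + 2·(-7) + 2·(-8.5) + (-10)] = -14.

-14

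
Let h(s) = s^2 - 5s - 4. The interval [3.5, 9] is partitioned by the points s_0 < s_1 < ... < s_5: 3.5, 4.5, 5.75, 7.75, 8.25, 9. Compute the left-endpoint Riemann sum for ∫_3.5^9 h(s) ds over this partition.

Subinterval widths: 1, 1.25, 2, 0.5, 0.75.
Left endpoints: 3.5, 4.5, 5.75, 7.75, 8.25.
h(3.5) = -9.25, h(4.5) = -6.25, h(5.75) = 0.3125, h(7.75) = 17.3125, h(8.25) = 22.8125.
Sum = Σ Δs_i · h(s_i).
Sum = 9.328125.

9.328125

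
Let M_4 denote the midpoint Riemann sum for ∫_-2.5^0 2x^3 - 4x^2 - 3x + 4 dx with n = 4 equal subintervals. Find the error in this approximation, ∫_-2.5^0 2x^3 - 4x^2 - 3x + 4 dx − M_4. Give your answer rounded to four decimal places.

Exact integral: ∫_-2.5^0 f(x) dx ≈ -20.989583.
M_4 ≈ -20.053711.
Error ≈ -20.989583 − (-20.053711) ≈ -0.9359.

-0.9359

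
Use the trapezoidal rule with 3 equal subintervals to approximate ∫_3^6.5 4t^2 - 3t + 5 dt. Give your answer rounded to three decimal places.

Δt = (6.5 − 3)/3 = 7/6.
f(3) = 32, f(25/6) = 1115/18, f(16/3) = 925/9, f(6.5) = 154.5.
T_3 = (Δt/2)·[f(t_0) + 2f(t_1) + 2f(t_2) + f(t_3)].
Sum ≈ 300.968.

300.968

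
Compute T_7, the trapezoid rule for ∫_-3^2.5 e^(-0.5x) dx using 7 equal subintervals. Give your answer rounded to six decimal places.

8.498004

Δx = (2.5 − (-3))/7 = 11/14.
f(-3) ≈ 4.481689, f(-31/14) ≈ 3.025701, f(-10/7) ≈ 2.042727, f(-9/14) ≈ 1.379096, f(1/7) ≈ 0.931063, f(13/14) ≈ 0.628584, f(12/7) ≈ 0.424373, f(2.5) ≈ 0.286505.
T_7 = (Δx/2)·[f(x_0) + 2f(x_1) + ... + 2f(x_{6}) + f(x_7)].
Sum ≈ 8.498004.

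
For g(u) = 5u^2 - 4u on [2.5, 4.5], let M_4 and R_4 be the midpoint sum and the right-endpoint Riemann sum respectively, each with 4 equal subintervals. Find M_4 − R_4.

M_4 = 97.625.
R_4 = 113.75.
M_4 − R_4 = -16.125.

-16.125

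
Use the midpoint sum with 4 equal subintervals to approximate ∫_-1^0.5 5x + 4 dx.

Δx = (0.5 − (-1))/4 = 0.375.
Midpoints: -0.8125, -0.4375, -0.0625, 0.3125.
f(-0.8125) = -0.0625, f(-0.4375) = 1.8125, f(-0.0625) = 3.6875, f(0.3125) = 5.5625.
Sum = Δx · [f(-0.8125) + f(-0.4375) + f(-0.0625) + f(0.3125)].
Sum = 4.125.

4.125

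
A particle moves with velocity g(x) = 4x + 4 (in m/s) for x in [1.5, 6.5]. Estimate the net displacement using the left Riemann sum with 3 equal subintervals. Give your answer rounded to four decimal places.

83.3333

Δx = (6.5 − 1.5)/3 = 5/3.
Left endpoints: 1.5, 19/6, 29/6.
g(1.5) = 10, g(19/6) = 50/3, g(29/6) = 70/3.
Sum = Δx · [g(1.5) + g(19/6) + g(29/6)].
Sum ≈ 83.3333.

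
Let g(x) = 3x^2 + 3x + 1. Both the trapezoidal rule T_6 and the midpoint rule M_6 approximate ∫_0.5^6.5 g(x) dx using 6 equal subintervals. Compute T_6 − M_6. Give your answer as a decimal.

T_6 = 346.5.
M_6 = 342.
T_6 − M_6 = 4.5.

4.5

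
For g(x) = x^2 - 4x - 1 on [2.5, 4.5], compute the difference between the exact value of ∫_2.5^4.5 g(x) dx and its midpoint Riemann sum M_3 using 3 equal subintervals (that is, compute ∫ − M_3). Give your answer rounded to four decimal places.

Exact integral: ∫_2.5^4.5 g(x) dx ≈ -4.833333.
M_3 ≈ -4.907407.
Error ≈ -4.833333 − (-4.907407) ≈ 0.0741.

0.0741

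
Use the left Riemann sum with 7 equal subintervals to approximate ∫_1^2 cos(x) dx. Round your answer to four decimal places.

0.1360

Δx = (2 − 1)/7 = 1/7.
Left endpoints: 1, 8/7, 9/7, 10/7, 11/7, 12/7, 13/7.
f(1) ≈ 0.5403, f(8/7) ≈ 0.4150, f(9/7) ≈ 0.2812, f(10/7) ≈ 0.1417, f(11/7) ≈ -0.0006, f(12/7) ≈ -0.1430, f(13/7) ≈ -0.2824.
Sum = Δx · [f(1) + f(8/7) + f(9/7) + ...].
Sum ≈ 0.1360.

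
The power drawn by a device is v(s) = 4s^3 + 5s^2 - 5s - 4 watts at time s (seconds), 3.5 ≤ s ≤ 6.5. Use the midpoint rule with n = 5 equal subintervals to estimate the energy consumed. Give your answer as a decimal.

1928.4

Δs = (6.5 − 3.5)/5 = 0.6.
Midpoints: 3.8, 4.4, 5, 5.6, 6.2.
v(3.8) = 268.688, v(4.4) = 411.536, v(5) = 596, v(5.6) = 827.264, v(6.2) = 1110.512.
Sum = Δs · [v(3.8) + v(4.4) + v(5) + v(5.6) + v(6.2)].
Sum = 1928.4.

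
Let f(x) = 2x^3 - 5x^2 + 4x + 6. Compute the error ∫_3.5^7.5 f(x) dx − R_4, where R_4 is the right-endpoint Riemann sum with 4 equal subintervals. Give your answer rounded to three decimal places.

Exact integral: ∫_3.5^7.5 f(x) dx ≈ 987.33333.
R_4 = 1283.
Error ≈ 987.33333 − 1283 ≈ -295.667.

-295.667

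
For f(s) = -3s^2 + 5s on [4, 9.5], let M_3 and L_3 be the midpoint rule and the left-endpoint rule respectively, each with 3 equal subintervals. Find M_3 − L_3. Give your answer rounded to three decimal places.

-165.115

M_3 ≈ -603.12847.
L_3 ≈ -438.01389.
M_3 − L_3 ≈ -165.115.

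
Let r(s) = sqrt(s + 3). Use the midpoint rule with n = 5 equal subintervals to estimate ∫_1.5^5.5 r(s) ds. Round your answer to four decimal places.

10.1588

Δs = (5.5 − 1.5)/5 = 0.8.
Midpoints: 1.9, 2.7, 3.5, 4.3, 5.1.
r(1.9) ≈ 2.2136, r(2.7) ≈ 2.3875, r(3.5) ≈ 2.5495, r(4.3) ≈ 2.7019, r(5.1) ≈ 2.8460.
Sum = Δs · [r(1.9) + r(2.7) + r(3.5) + r(4.3) + r(5.1)].
Sum ≈ 10.1588.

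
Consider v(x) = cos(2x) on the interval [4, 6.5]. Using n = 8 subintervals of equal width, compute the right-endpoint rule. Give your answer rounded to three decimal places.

Δx = (6.5 − 4)/8 = 0.3125.
Right endpoints: 4.3125, 4.625, 4.9375, 5.25, 5.5625, 5.875, 6.1875, 6.5.
v(4.3125) ≈ -0.697, v(4.625) ≈ -0.985, v(4.9375) ≈ -0.900, v(5.25) ≈ -0.476, v(5.5625) ≈ 0.129, v(5.875) ≈ 0.685, v(6.1875) ≈ 0.982, v(6.5) ≈ 0.907.
Sum = Δx · [v(4.3125) + v(4.625) + v(4.9375) + ...].
Sum ≈ -0.111.

-0.111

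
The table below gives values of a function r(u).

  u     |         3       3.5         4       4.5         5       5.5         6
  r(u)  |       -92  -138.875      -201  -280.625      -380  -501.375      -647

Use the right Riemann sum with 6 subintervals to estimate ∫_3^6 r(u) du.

Δu = 0.5.
Sum = 0.5·[(-138.875) + (-201) + (-280.625) + (-380) + (-501.375) + (-647)] = -1074.4375.

-1074.4375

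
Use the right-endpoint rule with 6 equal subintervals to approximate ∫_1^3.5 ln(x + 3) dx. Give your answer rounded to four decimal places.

Δx = (3.5 − 1)/6 = 5/12.
Right endpoints: 17/12, 11/6, 2.25, 8/3, 37/12, 3.5.
f(17/12) ≈ 1.4854, f(11/6) ≈ 1.5755, f(2.25) ≈ 1.6582, f(8/3) ≈ 1.7346, f(37/12) ≈ 1.8056, f(3.5) ≈ 1.8718.
Sum = Δx · [f(17/12) + f(11/6) + f(2.25) + ...].
Sum ≈ 4.2213.

4.2213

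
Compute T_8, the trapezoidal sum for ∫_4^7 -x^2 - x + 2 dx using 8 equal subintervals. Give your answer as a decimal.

Δx = (7 − 4)/8 = 0.375.
f(4) = -18, f(4.375) = -21.515625, f(4.75) = -25.3125, f(5.125) = -29.390625, f(5.5) = -33.75, f(5.875) = -38.390625, f(6.25) = -43.3125, f(6.625) = -48.515625, f(7) = -54.
T_8 = (Δx/2)·[f(x_0) + 2f(x_1) + ... + 2f(x_{7}) + f(x_8)].
Sum = -103.5703125.

-103.5703125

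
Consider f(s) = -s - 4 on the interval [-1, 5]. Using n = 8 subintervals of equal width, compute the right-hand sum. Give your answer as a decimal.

Δs = (5 − (-1))/8 = 0.75.
Right endpoints: -0.25, 0.5, 1.25, 2, 2.75, 3.5, 4.25, 5.
f(-0.25) = -3.75, f(0.5) = -4.5, f(1.25) = -5.25, f(2) = -6, f(2.75) = -6.75, f(3.5) = -7.5, f(4.25) = -8.25, f(5) = -9.
Sum = Δs · [f(-0.25) + f(0.5) + f(1.25) + ...].
Sum = -38.25.

-38.25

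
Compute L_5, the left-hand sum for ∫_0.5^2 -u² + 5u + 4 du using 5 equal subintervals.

12.165

Δu = (2 − 0.5)/5 = 0.3.
Left endpoints: 0.5, 0.8, 1.1, 1.4, 1.7.
f(0.5) = 6.25, f(0.8) = 7.36, f(1.1) = 8.29, f(1.4) = 9.04, f(1.7) = 9.61.
Sum = Δu · [f(0.5) + f(0.8) + f(1.1) + f(1.4) + f(1.7)].
Sum = 12.165.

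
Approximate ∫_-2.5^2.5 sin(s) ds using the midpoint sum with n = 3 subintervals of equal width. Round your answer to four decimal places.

Δs = (2.5 − (-2.5))/3 = 5/3.
Midpoints: -5/3, 0, 5/3.
f(-5/3) ≈ -0.9954, f(0) ≈ 0.0000, f(5/3) ≈ 0.9954.
Sum = Δs · [f(-5/3) + f(0) + f(5/3)].
Sum ≈ 0.0000.

0.0000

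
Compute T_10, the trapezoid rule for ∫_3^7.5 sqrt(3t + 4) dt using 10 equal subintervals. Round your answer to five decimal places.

Δt = (7.5 − 3)/10 = 0.45.
f(3) ≈ 3.60555, f(3.45) ≈ 3.78814, f(3.9) ≈ 3.96232, f(4.35) ≈ 4.12916, f(4.8) ≈ 4.28952, f(5.25) ≈ 4.44410, f(5.7) ≈ 4.59347, f(6.15) ≈ 4.73814, f(6.6) ≈ 4.87852, f(7.05) ≈ 5.01498, f(7.5) ≈ 5.14782.
T_10 = (Δt/2)·[f(t_0) + 2f(t_1) + ... + 2f(t_{9}) + f(t_10)].
Sum ≈ 19.89677.

19.89677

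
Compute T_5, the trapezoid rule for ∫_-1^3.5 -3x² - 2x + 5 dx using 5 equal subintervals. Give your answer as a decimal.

-34.4475

Δx = (3.5 − (-1))/5 = 0.9.
f(-1) = 4, f(-0.1) = 5.17, f(0.8) = 1.48, f(1.7) = -7.07, f(2.6) = -20.48, f(3.5) = -38.75.
T_5 = (Δx/2)·[f(x_0) + 2f(x_1) + ... + 2f(x_{4}) + f(x_5)].
Sum = -34.4475.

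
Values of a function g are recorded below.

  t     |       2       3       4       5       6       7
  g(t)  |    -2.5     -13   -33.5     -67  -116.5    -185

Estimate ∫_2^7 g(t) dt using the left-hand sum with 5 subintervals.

-232.5

Δt = 1.
Sum = 1·[(-2.5) + (-13) + (-33.5) + (-67) + (-116.5)] = -232.5.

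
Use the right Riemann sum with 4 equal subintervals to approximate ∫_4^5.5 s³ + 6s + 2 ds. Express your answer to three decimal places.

Δs = (5.5 − 4)/4 = 0.375.
Right endpoints: 4.375, 4.75, 5.125, 5.5.
f(4.375) = 57339/512, f(4.75) = 137.671875, f(5.125) = 85689/512, f(5.5) = 201.375.
Sum = Δs · [f(4.375) + f(4.75) + f(5.125) + f(5.5)].
Sum ≈ 231.899.

231.899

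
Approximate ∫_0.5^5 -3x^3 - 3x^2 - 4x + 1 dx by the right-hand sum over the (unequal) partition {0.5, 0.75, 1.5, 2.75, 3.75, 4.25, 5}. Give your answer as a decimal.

-852.875

Subinterval widths: 0.25, 0.75, 1.25, 1, 0.5, 0.75.
Right endpoints: 0.75, 1.5, 2.75, 3.75, 4.25, 5.
f(0.75) = -4.953125, f(1.5) = -21.875, f(2.75) = -95.078125, f(3.75) = -214.390625, f(4.25) = -300.484375, f(5) = -469.
Sum = Σ Δx_i · f(x_i).
Sum = -852.875.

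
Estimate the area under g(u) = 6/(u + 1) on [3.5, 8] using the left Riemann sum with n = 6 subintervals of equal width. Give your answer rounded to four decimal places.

Δu = (8 − 3.5)/6 = 0.75.
Left endpoints: 3.5, 4.25, 5, 5.75, 6.5, 7.25.
g(3.5) = 4/3, g(4.25) = 8/7, g(5) = 1, g(5.75) = 8/9, g(6.5) = 0.8, g(7.25) = 8/11.
Sum = Δu · [g(3.5) + g(4.25) + g(5) + ...].
Sum ≈ 4.4193.

4.4193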